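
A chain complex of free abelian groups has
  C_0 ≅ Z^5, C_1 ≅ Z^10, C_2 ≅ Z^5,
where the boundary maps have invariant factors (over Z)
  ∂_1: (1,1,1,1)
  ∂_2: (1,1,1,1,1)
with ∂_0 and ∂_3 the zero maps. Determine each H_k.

H_0: b_0 = 5 − 0 − 4 = 1; torsion from ∂_1 factors > 1: none. So H_0 ≅ Z.
H_1: b_1 = 10 − 4 − 5 = 1; torsion from ∂_2 factors > 1: none. So H_1 ≅ Z.
H_2: b_2 = 5 − 5 − 0 = 0; torsion from ∂_3 factors > 1: none. So H_2 ≅ 0.

H_0 ≅ Z,  H_1 ≅ Z,  H_2 = 0.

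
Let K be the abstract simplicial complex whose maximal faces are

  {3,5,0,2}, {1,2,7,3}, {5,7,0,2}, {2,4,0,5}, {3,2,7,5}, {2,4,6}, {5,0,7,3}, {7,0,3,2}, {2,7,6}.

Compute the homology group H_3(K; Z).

H_3 = Z.

K has 8 vertices, 19 edges, 18 triangles, 7 3-simplices.
rank ∂_3 = 6, rank ∂_4 = 0 ⇒ b_3 = 7 − 6 − 0 = 1. So H_3 = Z.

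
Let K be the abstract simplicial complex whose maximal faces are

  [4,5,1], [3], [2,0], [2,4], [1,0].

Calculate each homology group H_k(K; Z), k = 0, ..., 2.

H_0 ≅ Z^2,  H_1 ≅ Z,  H_2 = 0.

We work with the vertex ordering 0 < 1 < 2 < 3 < 4 < 5. The simplices of K, each written with vertices in increasing order, are:

  0-simplices (6): [0], [1], [2], [3], [4], [5]
  1-simplices (6): [0,1], [0,2], [1,4], [1,5], [2,4], [4,5]
  2-simplices (1): [1,4,5]

so the chain groups are C_0 ≅ Z^6, C_1 ≅ Z^6, C_2 ≅ Z^1.

Boundary ∂_1: C_1 → C_0 is given by ∂[p,q] = [q] − [p]. For instance
  ∂[1,4] = [4] − [1].
The resulting 6×6 matrix has rank 4, and its Smith normal form has invariant factors (1,1,1,1).

The boundary map ∂_2: C_2 → C_1 sends each 2-simplex [p,q,r] to [q,r] − [p,r] + [p,q]. For instance
  ∂[1,4,5] = [4,5] − [1,5] + [1,4].
The resulting 6×1 matrix has rank 1, and its Smith normal form has invariant factors (1).

Computing H_k = (kernel of ∂_k) / (image of ∂_{k+1}):

  H_0: rank C_0 − rank ∂_1 = 6 − 4 = 2, and the invariant factors of ∂_1 are all 1, so H_0 = Z^2.
  H_1: rank ker ∂_1 − rank ∂_2 = (6 − 4) − 1 = 1, and the invariant factors of ∂_2 are all 1, so H_1 = Z.
  H_2: rank ker ∂_2 − rank ∂_3 = (1 − 1) − 0 = 0, and there is no ∂_3, so H_2 = 0.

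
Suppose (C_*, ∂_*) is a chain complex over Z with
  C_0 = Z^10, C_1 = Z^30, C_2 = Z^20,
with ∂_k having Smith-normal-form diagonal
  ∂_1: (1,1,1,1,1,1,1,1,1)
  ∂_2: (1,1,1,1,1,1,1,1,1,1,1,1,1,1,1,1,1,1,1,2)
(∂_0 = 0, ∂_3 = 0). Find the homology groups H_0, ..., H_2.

H_0 = Z,  H_1 = Z × Z/2,  H_2 = 0.

H_0: b_0 = 10 − 0 − 9 = 1; torsion from ∂_1 factors > 1: none. So H_0 = Z.
H_1: b_1 = 30 − 9 − 20 = 1; torsion from ∂_2 factors > 1: [2]. So H_1 = Z × Z/2.
H_2: b_2 = 20 − 20 − 0 = 0; torsion from ∂_3 factors > 1: none. So H_2 = 0.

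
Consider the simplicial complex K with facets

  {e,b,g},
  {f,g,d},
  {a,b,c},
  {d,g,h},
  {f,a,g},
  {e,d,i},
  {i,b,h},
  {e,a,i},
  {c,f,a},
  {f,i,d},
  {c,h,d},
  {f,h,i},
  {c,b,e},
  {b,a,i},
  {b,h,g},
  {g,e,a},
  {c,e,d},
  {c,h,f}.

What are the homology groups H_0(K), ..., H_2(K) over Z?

H_0 ≅ Z,  H_1 ≅ Z ⊕ Z/2,  H_2 = 0.

Fix the vertex order a < b < c < d < e < f < g < h < i and write every simplex with vertices in increasing order. Then dim K = 2 and the simplices of K are:

  0-simplices (9): a, b, c, d, e, f, g, h, i
  1-simplices (27): ab, ac, ae, af, ag, ai, bc, be, bg, bh, bi, cd, ce, cf, ch, de, df, dg, dh, di, eg, ei, fg, fh, fi, gh, hi
  2-simplices (18): abc, abi, acf, aeg, aei, afg, bce, beg, bgh, bhi, cde, cdh, cfh, dei, dfg, dfi, dgh, fhi

so the chain groups are C_0 ≅ Z^9, C_1 ≅ Z^27, C_2 ≅ Z^18.

∂_1: C_1 → C_0 is given by ∂[p,q] = [q] − [p]. For instance
  ∂bh = h − b.
The 9×27 boundary matrix has rank 8 and Smith normal form diag(1,1,1,1,1,1,1,1).

Boundary ∂_2: C_2 → C_1 sends each 2-simplex [p,q,r] to [q,r] − [p,r] + [p,q]. For instance
  ∂bgh = gh − bh + bg,
  ∂acf = cf − af + ac.
This gives a 27×18 integer matrix of rank 18; reducing to Smith normal form yields diagonal entries (1,1,1,1,1,1,1,1,1,1,1,1,1,1,1,1,1,2).

From H_k ≅ ker(∂_k) / im(∂_{k+1}) we obtain:

  H_0: rank C_0 − rank ∂_1 = 9 − 8 = 1, and the invariant factors of ∂_1 are all 1, so H_0 ≅ Z.
  H_1: rank ker ∂_1 − rank ∂_2 = (27 − 8) − 18 = 1, and ∂_2 has invariant factor 2 > 1, so H_1 ≅ Z ⊕ Z/2.
  H_2: rank ker ∂_2 − rank ∂_3 = (18 − 18) − 0 = 0, and there is no ∂_3, so H_2 ≅ 0.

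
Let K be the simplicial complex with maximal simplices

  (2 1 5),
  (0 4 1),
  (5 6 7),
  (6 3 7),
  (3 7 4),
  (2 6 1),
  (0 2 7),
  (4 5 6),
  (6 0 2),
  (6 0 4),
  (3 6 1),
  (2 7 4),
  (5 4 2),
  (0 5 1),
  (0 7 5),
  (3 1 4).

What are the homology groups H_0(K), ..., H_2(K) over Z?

We work with the vertex ordering 0 < 1 < 2 < 3 < 4 < 5 < 6 < 7. The simplices of K, each written with vertices in increasing order, are:

  0-simplices (8): [0], [1], [2], [3], [4], [5], [6], [7]
  1-simplices (24): (24 of them)
  2-simplices (16): [0,1,4], [0,1,5], [0,2,6], [0,2,7], [0,4,6], [0,5,7], [1,2,5], [1,2,6], [1,3,4], [1,3,6], [2,4,5], [2,4,7], [3,4,7], [3,6,7], [4,5,6], [5,6,7]

so the chain groups are C_0 ≅ Z^8, C_1 ≅ Z^24, C_2 ≅ Z^16.

∂_1: C_1 → C_0 sends each edge [p,q] (with p < q) to q − p. For instance
  ∂[2,4] = [4] − [2].
This gives a 8×24 integer matrix of rank 7; reducing to Smith normal form yields diagonal entries (1,1,1,1,1,1,1).

The boundary map ∂_2: C_2 → C_1 maps a triangle to the signed sum of its edges. For instance
  ∂[2,4,7] = [4,7] − [2,7] + [2,4],
  ∂[5,6,7] = [6,7] − [5,7] + [5,6].
The 24×16 boundary matrix has rank 15 and Smith normal form diag(1,1,1,1,1,1,1,1,1,1,1,1,1,1,1).

Computing H_k = (kernel of ∂_k) / (image of ∂_{k+1}):

  H_0: rank C_0 − rank ∂_1 = 8 − 7 = 1, and the invariant factors of ∂_1 are all 1, so H_0 ≅ Z.
  H_1: rank ker ∂_1 − rank ∂_2 = (24 − 7) − 15 = 2, and the invariant factors of ∂_2 are all 1, so H_1 ≅ Z^2.
  H_2: rank ker ∂_2 − rank ∂_3 = (16 − 15) − 0 = 1, and there is no ∂_3, so H_2 ≅ Z.

(K is a triangulation of the torus T^2.)

H_0 = Z,  H_1 = Z^2,  H_2 = Z.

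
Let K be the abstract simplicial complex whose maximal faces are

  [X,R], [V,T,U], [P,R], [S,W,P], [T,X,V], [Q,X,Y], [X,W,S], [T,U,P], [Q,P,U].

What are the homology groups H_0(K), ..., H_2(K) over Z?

Fix the vertex order P < Q < R < S < T < U < V < W < X < Y and write every simplex with vertices in increasing order. Then dim K = 2 and the simplices of K are:

  0-simplices (10): P, Q, R, S, T, U, V, W, X, Y
  1-simplices (19): PQ, PR, PS, PT, PU, PW, QU, QX, QY, RX, SW, SX, TU, TV, TX, UV, VX, WX, XY
  2-simplices (7): PQU, PSW, PTU, QXY, SWX, TUV, TVX

giving chain groups C_0 ≅ Z^10, C_1 ≅ Z^19, C_2 ≅ Z^7.

The boundary map ∂_1: C_1 → C_0 is given by ∂[p,q] = [q] − [p]. For instance
  ∂PU = U − P.
The 10×19 boundary matrix has rank 9 and Smith normal form diag(1,1,1,1,1,1,1,1,1).

Boundary ∂_2: C_2 → C_1 acts by ∂[p,q,r] = [q,r] − [p,r] + [p,q]. For instance
  ∂TUV = UV − TV + TU,
  ∂QXY = XY − QY + QX.
As a 19×7 matrix over Z this has rank 7, with invariant factors (1,1,1,1,1,1,1).

Computing H_k = (kernel of ∂_k) / (image of ∂_{k+1}):

  H_0: rank C_0 − rank ∂_1 = 10 − 9 = 1, and the invariant factors of ∂_1 are all 1, so H_0 = Z.
  H_1: rank ker ∂_1 − rank ∂_2 = (19 − 9) − 7 = 3, and the invariant factors of ∂_2 are all 1, so H_1 = Z^3.
  H_2: rank ker ∂_2 − rank ∂_3 = (7 − 7) − 0 = 0, and there is no ∂_3, so H_2 = 0.

As a check, the Euler characteristic is 10 − 19 + 7 = -2, which agrees with 1 − 3 + 0 = -2.

H_0 = Z,  H_1 = Z^3,  H_2 = 0.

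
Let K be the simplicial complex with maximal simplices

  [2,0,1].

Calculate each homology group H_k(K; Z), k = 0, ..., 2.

Fix the vertex order 0 < 1 < 2 and write every simplex with vertices in increasing order. Then dim K = 2 and the simplices of K are:

  0-simplices (3): [0], [1], [2]
  1-simplices (3): [0,1], [0,2], [1,2]
  2-simplices (1): [0,1,2]

so the chain groups are C_0 ≅ Z^3, C_1 ≅ Z^3, C_2 ≅ Z^1.

Boundary ∂_1: C_1 → C_0 sends each edge [p,q] (with p < q) to q − p. For instance
  ∂[1,2] = [2] − [1].
As a 3×3 matrix over Z this has rank 2, with invariant factors (1,1).

∂_2: C_2 → C_1 acts by ∂[p,q,r] = [q,r] − [p,r] + [p,q]. For instance
  ∂[0,1,2] = [1,2] − [0,2] + [0,1].
The resulting 3×1 matrix has rank 1, and its Smith normal form has invariant factors (1).

From H_k ≅ ker(∂_k) / im(∂_{k+1}) we obtain:

  H_0: rank C_0 − rank ∂_1 = 3 − 2 = 1, and the invariant factors of ∂_1 are all 1, so H_0 ≅ Z.
  H_1: rank ker ∂_1 − rank ∂_2 = (3 − 2) − 1 = 0, and the invariant factors of ∂_2 are all 1, so H_1 ≅ 0.
  H_2: rank ker ∂_2 − rank ∂_3 = (1 − 1) − 0 = 0, and there is no ∂_3, so H_2 ≅ 0.

As a check, the Euler characteristic is 3 − 3 + 1 = 1, which agrees with 1 − 0 + 0 = 1.
(K is a triangulation of the 2-simplex.)

H_0 = Z,  H_1 = 0,  H_2 = 0.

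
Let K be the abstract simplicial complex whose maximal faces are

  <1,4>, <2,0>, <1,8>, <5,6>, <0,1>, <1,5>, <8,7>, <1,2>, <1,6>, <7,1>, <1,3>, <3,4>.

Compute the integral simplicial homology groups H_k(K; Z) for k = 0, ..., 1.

H_0 = Z,  H_1 = Z^4.

Order the vertices as 0 < 1 < 2 < 3 < 4 < 5 < 6 < 7 < 8. Listing each simplex with vertices in this order, K has dimension 1 with simplices:

  0-simplices (9): [0], [1], [2], [3], [4], [5], [6], [7], [8]
  1-simplices (12): [0,1], [0,2], [1,2], [1,3], [1,4], [1,5], [1,6], [1,7], [1,8], [3,4], [5,6], [7,8]

giving chain groups C_0 ≅ Z^9, C_1 ≅ Z^12.

Boundary ∂_1: C_1 → C_0 maps an edge to its endpoints' difference, ∂[p,q] = q − p.
This gives a 9×12 integer matrix of rank 8; reducing to Smith normal form yields diagonal entries (1,1,1,1,1,1,1,1).

Now H_k = ker ∂_k / im ∂_{k+1}, so:

  H_0: rank C_0 − rank ∂_1 = 9 − 8 = 1, and the invariant factors of ∂_1 are all 1, so H_0 ≅ Z.
  H_1: rank ker ∂_1 − rank ∂_2 = (12 − 8) − 0 = 4, and there is no ∂_2, so H_1 ≅ Z^4.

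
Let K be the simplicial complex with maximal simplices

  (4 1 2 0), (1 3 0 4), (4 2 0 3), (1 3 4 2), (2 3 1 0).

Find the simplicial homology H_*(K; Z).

Fix the vertex order 0 < 1 < 2 < 3 < 4 and write every simplex with vertices in increasing order. Then dim K = 3 and the simplices of K are:

  0-simplices (5): [0], [1], [2], [3], [4]
  1-simplices (10): [0,1], [0,2], [0,3], [0,4], [1,2], [1,3], [1,4], [2,3], [2,4], [3,4]
  2-simplices (10): [0,1,2], [0,1,3], [0,1,4], [0,2,3], [0,2,4], [0,3,4], [1,2,3], [1,2,4], [1,3,4], [2,3,4]
  3-simplices (5): [0,1,2,3], [0,1,2,4], [0,1,3,4], [0,2,3,4], [1,2,3,4]

Hence C_0 ≅ Z^5, C_1 ≅ Z^10, C_2 ≅ Z^10, C_3 ≅ Z^5.

∂_1: C_1 → C_0 is given by ∂[p,q] = [q] − [p]. For instance
  ∂[1,3] = [3] − [1].
As a 5×10 matrix over Z this has rank 4, with invariant factors (1,1,1,1).

Boundary ∂_2: C_2 → C_1 acts by ∂[p,q,r] = [q,r] − [p,r] + [p,q]. For instance
  ∂[1,2,3] = [2,3] − [1,3] + [1,2],
  ∂[0,1,4] = [1,4] − [0,4] + [0,1].
The 10×10 boundary matrix has rank 6 and Smith normal form diag(1,1,1,1,1,1).

Boundary ∂_3: C_3 → C_2 sends each 3-simplex σ to the alternating sum Σ_i (−1)^i (σ with its i-th vertex removed). For instance
  ∂[0,1,2,3] = [1,2,3] − [0,2,3] + [0,1,3] − [0,1,2],
  ∂[0,1,2,4] = [1,2,4] − [0,2,4] + [0,1,4] − [0,1,2].
As a 10×5 matrix over Z this has rank 4, with invariant factors (1,1,1,1).

Now H_k = ker ∂_k / im ∂_{k+1}, so:

  H_0: rank C_0 − rank ∂_1 = 5 − 4 = 1, and the invariant factors of ∂_1 are all 1, so H_0 ≅ Z.
  H_1: rank ker ∂_1 − rank ∂_2 = (10 − 4) − 6 = 0, and the invariant factors of ∂_2 are all 1, so H_1 ≅ 0.
  H_2: rank ker ∂_2 − rank ∂_3 = (10 − 6) − 4 = 0, and the invariant factors of ∂_3 are all 1, so H_2 ≅ 0.
  H_3: rank ker ∂_3 − rank ∂_4 = (5 − 4) − 0 = 1, and there is no ∂_4, so H_3 ≅ Z.

H_0 ≅ Z,  H_1 = 0,  H_2 = 0,  H_3 ≅ Z.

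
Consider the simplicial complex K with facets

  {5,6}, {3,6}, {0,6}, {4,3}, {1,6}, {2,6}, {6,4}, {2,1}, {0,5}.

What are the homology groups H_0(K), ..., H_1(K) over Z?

Order the vertices as 0 < 1 < 2 < 3 < 4 < 5 < 6. Listing each simplex with vertices in this order, K has dimension 1 with simplices:

  0-simplices (7): [0], [1], [2], [3], [4], [5], [6]
  1-simplices (9): [0,5], [0,6], [1,2], [1,6], [2,6], [3,4], [3,6], [4,6], [5,6]

so the chain groups are C_0 ≅ Z^7, C_1 ≅ Z^9.

∂_1: C_1 → C_0 is given by ∂[p,q] = [q] − [p]. For instance
  ∂[1,6] = [6] − [1].
This gives a 7×9 integer matrix of rank 6; reducing to Smith normal form yields diagonal entries (1,1,1,1,1,1).

Computing H_k = (kernel of ∂_k) / (image of ∂_{k+1}):

  H_0: rank C_0 − rank ∂_1 = 7 − 6 = 1, and the invariant factors of ∂_1 are all 1, so H_0 = Z.
  H_1: rank ker ∂_1 − rank ∂_2 = (9 − 6) − 0 = 3, and there is no ∂_2, so H_1 = Z^3.

H_0 = Z,  H_1 = Z^3.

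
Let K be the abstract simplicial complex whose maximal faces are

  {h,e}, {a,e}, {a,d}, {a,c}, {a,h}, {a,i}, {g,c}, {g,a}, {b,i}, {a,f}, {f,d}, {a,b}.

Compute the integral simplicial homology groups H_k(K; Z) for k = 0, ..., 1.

H_0 ≅ Z,  H_1 ≅ Z^4.

Take the total order a < b < c < d < e < f < g < h < i on the vertex set. Then K (dimension 1) consists of the simplices:

  0-simplices (9): a, b, c, d, e, f, g, h, i
  1-simplices (12): ab, ac, ad, ae, af, ag, ah, ai, bi, cg, df, eh

giving chain groups C_0 ≅ Z^9, C_1 ≅ Z^12.

Boundary ∂_1: C_1 → C_0 maps an edge to its endpoints' difference, ∂[p,q] = q − p.
The resulting 9×12 matrix has rank 8, and its Smith normal form has invariant factors (1,1,1,1,1,1,1,1).

From H_k ≅ ker(∂_k) / im(∂_{k+1}) we obtain:

  H_0: rank C_0 − rank ∂_1 = 9 − 8 = 1, and the invariant factors of ∂_1 are all 1, so H_0 = Z.
  H_1: rank ker ∂_1 − rank ∂_2 = (12 − 8) − 0 = 4, and there is no ∂_2, so H_1 = Z^4.

As a check, the Euler characteristic is 9 − 12 = -3, which agrees with 1 − 4 = -3.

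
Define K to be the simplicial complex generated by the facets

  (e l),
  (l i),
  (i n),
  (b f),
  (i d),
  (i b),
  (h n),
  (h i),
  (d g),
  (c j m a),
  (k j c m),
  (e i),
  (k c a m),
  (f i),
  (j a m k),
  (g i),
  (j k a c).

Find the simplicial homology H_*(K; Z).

Take the total order a < b < c < d < e < f < g < h < i < j < k < l < m < n on the vertex set. Then K (dimension 3) consists of the simplices:

  0-simplices (14): a, b, c, d, e, f, g, h, i, j, k, l, m, n
  1-simplices (22): ac, aj, ak, am, bf, bi, cj, ck, cm, dg, di, ei, el, fi, gi, hi, hn, il, in, jk, jm, km
  2-simplices (10): acj, ack, acm, ajk, ajm, akm, cjk, cjm, ckm, jkm
  3-simplices (5): acjk, acjm, ackm, ajkm, cjkm

Hence C_0 ≅ Z^14, C_1 ≅ Z^22, C_2 ≅ Z^10, C_3 ≅ Z^5.

∂_1: C_1 → C_0 sends each edge [p,q] (with p < q) to q − p.
This gives a 14×22 integer matrix of rank 12; reducing to Smith normal form yields diagonal entries (1,1,1,1,1,1,1,1,1,1,1,1).

∂_2: C_2 → C_1 acts by ∂[p,q,r] = [q,r] − [p,r] + [p,q]. For instance
  ∂acj = cj − aj + ac,
  ∂ajk = jk − ak + aj.
The 22×10 boundary matrix has rank 6 and Smith normal form diag(1,1,1,1,1,1).

The boundary map ∂_3: C_3 → C_2 sends each 3-simplex σ to the alternating sum Σ_i (−1)^i (σ with its i-th vertex removed). For instance
  ∂acjm = cjm − ajm + acm − acj,
  ∂ajkm = jkm − akm + ajm − ajk.
This gives a 10×5 integer matrix of rank 4; reducing to Smith normal form yields diagonal entries (1,1,1,1).

From H_k ≅ ker(∂_k) / im(∂_{k+1}) we obtain:

  H_0: rank C_0 − rank ∂_1 = 14 − 12 = 2, and the invariant factors of ∂_1 are all 1, so H_0 ≅ Z^2.
  H_1: rank ker ∂_1 − rank ∂_2 = (22 − 12) − 6 = 4, and the invariant factors of ∂_2 are all 1, so H_1 ≅ Z^4.
  H_2: rank ker ∂_2 − rank ∂_3 = (10 − 6) − 4 = 0, and the invariant factors of ∂_3 are all 1, so H_2 ≅ 0.
  H_3: rank ker ∂_3 − rank ∂_4 = (5 − 4) − 0 = 1, and there is no ∂_4, so H_3 ≅ Z.

As a check, the Euler characteristic is 14 − 22 + 10 − 5 = -3, which agrees with 2 − 4 + 0 − 1 = -3.

H_0 ≅ Z^2,  H_1 ≅ Z^4,  H_2 = 0,  H_3 ≅ Z.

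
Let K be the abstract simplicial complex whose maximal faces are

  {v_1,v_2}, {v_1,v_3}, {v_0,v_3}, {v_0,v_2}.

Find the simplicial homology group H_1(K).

H_1 = Z.

Take the total order v_0 < v_1 < v_2 < v_3 on the vertex set. Then K (dimension 1) consists of the simplices:

  0-simplices (4): [v_0], [v_1], [v_2], [v_3]
  1-simplices (4): [v_0,v_2], [v_0,v_3], [v_1,v_2], [v_1,v_3]

so the chain groups are C_0 ≅ Z^4, C_1 ≅ Z^4.

Boundary ∂_1: C_1 → C_0 maps an edge to its endpoints' difference, ∂[p,q] = q − p. For instance
  ∂[v_0,v_2] = [v_2] − [v_0].
This gives a 4×4 integer matrix of rank 3; reducing to Smith normal form yields diagonal entries (1,1,1).

Computing H_k = (kernel of ∂_k) / (image of ∂_{k+1}):

  H_1: rank ker ∂_1 − rank ∂_2 = (4 − 3) − 0 = 1, and there is no ∂_2, so H_1 ≅ Z.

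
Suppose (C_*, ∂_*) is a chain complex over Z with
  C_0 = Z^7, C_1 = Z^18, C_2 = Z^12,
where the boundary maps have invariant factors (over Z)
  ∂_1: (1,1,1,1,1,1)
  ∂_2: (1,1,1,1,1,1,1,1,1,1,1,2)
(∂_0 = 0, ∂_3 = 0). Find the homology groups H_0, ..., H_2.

H_0 = Z,  H_1 = Z/2,  H_2 = 0.

H_0: b_0 = 7 − 0 − 6 = 1; torsion from ∂_1 factors > 1: none. So H_0 = Z.
H_1: b_1 = 18 − 6 − 12 = 0; torsion from ∂_2 factors > 1: [2]. So H_1 = Z/2.
H_2: b_2 = 12 − 12 − 0 = 0; torsion from ∂_3 factors > 1: none. So H_2 = 0.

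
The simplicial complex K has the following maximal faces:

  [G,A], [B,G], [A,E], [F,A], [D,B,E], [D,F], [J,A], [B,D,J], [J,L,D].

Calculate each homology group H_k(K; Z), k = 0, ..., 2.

H_0 ≅ Z,  H_1 ≅ Z^3,  H_2 = 0.

We work with the vertex ordering A < B < D < E < F < G < J < L. The simplices of K, each written with vertices in increasing order, are:

  0-simplices (8): A, B, D, E, F, G, J, L
  1-simplices (13): AE, AF, AG, AJ, BD, BE, BG, BJ, DE, DF, DJ, DL, JL
  2-simplices (3): BDE, BDJ, DJL

giving chain groups C_0 ≅ Z^8, C_1 ≅ Z^13, C_2 ≅ Z^3.

The boundary map ∂_1: C_1 → C_0 maps an edge to its endpoints' difference, ∂[p,q] = q − p.
This gives a 8×13 integer matrix of rank 7; reducing to Smith normal form yields diagonal entries (1,1,1,1,1,1,1).

∂_2: C_2 → C_1 sends each 2-simplex [p,q,r] to [q,r] − [p,r] + [p,q]. For instance
  ∂BDE = DE − BE + BD,
  ∂DJL = JL − DL + DJ.
The 13×3 boundary matrix has rank 3 and Smith normal form diag(1,1,1).

Computing H_k = (kernel of ∂_k) / (image of ∂_{k+1}):

  H_0: rank C_0 − rank ∂_1 = 8 − 7 = 1, and the invariant factors of ∂_1 are all 1, so H_0 ≅ Z.
  H_1: rank ker ∂_1 − rank ∂_2 = (13 − 7) − 3 = 3, and the invariant factors of ∂_2 are all 1, so H_1 ≅ Z^3.
  H_2: rank ker ∂_2 − rank ∂_3 = (3 − 3) − 0 = 0, and there is no ∂_3, so H_2 ≅ 0.

As a check, the Euler characteristic is 8 − 13 + 3 = -2, which agrees with 1 − 3 + 0 = -2.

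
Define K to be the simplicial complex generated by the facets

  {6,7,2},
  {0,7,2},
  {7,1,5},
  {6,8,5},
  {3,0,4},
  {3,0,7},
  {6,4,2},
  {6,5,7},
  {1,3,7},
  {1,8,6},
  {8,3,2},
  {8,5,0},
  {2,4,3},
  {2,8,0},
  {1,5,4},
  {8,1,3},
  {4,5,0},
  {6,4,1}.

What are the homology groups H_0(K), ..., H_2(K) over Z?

H_0 ≅ Z,  H_1 ≅ Z ⊕ Z/2,  H_2 = 0.

Take the total order 0 < 1 < 2 < 3 < 4 < 5 < 6 < 7 < 8 on the vertex set. Then K (dimension 2) consists of the simplices:

  0-simplices (9): [0], [1], [2], [3], [4], [5], [6], [7], [8]
  1-simplices (27): (27 of them)
  2-simplices (18): [0,2,7], [0,2,8], [0,3,4], [0,3,7], [0,4,5], [0,5,8], [1,3,7], [1,3,8], [1,4,5], [1,4,6], [1,5,7], [1,6,8], [2,3,4], [2,3,8], [2,4,6], [2,6,7], [5,6,7], [5,6,8]

Hence C_0 ≅ Z^9, C_1 ≅ Z^27, C_2 ≅ Z^18.

Boundary ∂_1: C_1 → C_0 is given by ∂[p,q] = [q] − [p].
The resulting 9×27 matrix has rank 8, and its Smith normal form has invariant factors (1,1,1,1,1,1,1,1).

∂_2: C_2 → C_1 sends each 2-simplex [p,q,r] to [q,r] − [p,r] + [p,q]. For instance
  ∂[0,2,8] = [2,8] − [0,8] + [0,2],
  ∂[5,6,7] = [6,7] − [5,7] + [5,6].
This gives a 27×18 integer matrix of rank 18; reducing to Smith normal form yields diagonal entries (1,1,1,1,1,1,1,1,1,1,1,1,1,1,1,1,1,2).

Reading off H_k = ker ∂_k / im ∂_{k+1}:

  H_0: rank C_0 − rank ∂_1 = 9 − 8 = 1, and the invariant factors of ∂_1 are all 1, so H_0 = Z.
  H_1: rank ker ∂_1 − rank ∂_2 = (27 − 8) − 18 = 1, and ∂_2 has invariant factor 2 > 1, so H_1 = Z ⊕ Z/2.
  H_2: rank ker ∂_2 − rank ∂_3 = (18 − 18) − 0 = 0, and there is no ∂_3, so H_2 = 0.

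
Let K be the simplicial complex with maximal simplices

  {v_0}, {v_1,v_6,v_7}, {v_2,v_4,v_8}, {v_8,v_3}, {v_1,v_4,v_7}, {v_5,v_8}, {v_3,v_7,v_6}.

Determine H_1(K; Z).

H_1 ≅ Z.

K has 9 vertices, 12 edges, 4 triangles.
rank ∂_1 = 7, rank ∂_2 = 4 ⇒ b_1 = 12 − 7 − 4 = 1; all invariant factors of ∂_2 are 1 so no torsion. So H_1 = Z.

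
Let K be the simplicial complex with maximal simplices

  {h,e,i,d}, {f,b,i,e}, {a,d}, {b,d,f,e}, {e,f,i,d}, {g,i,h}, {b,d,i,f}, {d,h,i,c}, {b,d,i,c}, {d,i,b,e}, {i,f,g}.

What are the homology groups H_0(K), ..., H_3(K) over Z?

Fix the vertex order a < b < c < d < e < f < g < h < i and write every simplex with vertices in increasing order. Then dim K = 3 and the simplices of K are:

  0-simplices (9): a, b, c, d, e, f, g, h, i
  1-simplices (21): ad, bc, bd, be, bf, bi, cd, ch, ci, de, df, dh, di, ef, eh, ei, fg, fi, gh, gi, hi
  2-simplices (20): bcd, bci, bde, bdf, bdi, bef, bei, bfi, cdh, cdi, chi, def, deh, dei, dfi, dhi, efi, ehi, fgi, ghi
  3-simplices (8): bcdi, bdef, bdei, bdfi, befi, cdhi, defi, dehi

so the chain groups are C_0 ≅ Z^9, C_1 ≅ Z^21, C_2 ≅ Z^20, C_3 ≅ Z^8.

∂_1: C_1 → C_0 sends each edge [p,q] (with p < q) to q − p. For instance
  ∂bc = c − b.
The 9×21 boundary matrix has rank 8 and Smith normal form diag(1,1,1,1,1,1,1,1).

∂_2: C_2 → C_1 maps a triangle to the signed sum of its edges. For instance
  ∂bcd = cd − bd + bc,
  ∂bde = de − be + bd.
The 21×20 boundary matrix has rank 13 and Smith normal form diag(1,1,1,1,1,1,1,1,1,1,1,1,1).

∂_3: C_3 → C_2 sends each 3-simplex σ to the alternating sum Σ_i (−1)^i (σ with its i-th vertex removed). For instance
  ∂bdfi = dfi − bfi + bdi − bdf,
  ∂bdef = def − bef + bdf − bde.
As a 20×8 matrix over Z this has rank 7, with invariant factors (1,1,1,1,1,1,1).

Now H_k = ker ∂_k / im ∂_{k+1}, so:

  H_0: rank C_0 − rank ∂_1 = 9 − 8 = 1, and the invariant factors of ∂_1 are all 1, so H_0 ≅ Z.
  H_1: rank ker ∂_1 − rank ∂_2 = (21 − 8) − 13 = 0, and the invariant factors of ∂_2 are all 1, so H_1 ≅ 0.
  H_2: rank ker ∂_2 − rank ∂_3 = (20 − 13) − 7 = 0, and the invariant factors of ∂_3 are all 1, so H_2 ≅ 0.
  H_3: rank ker ∂_3 − rank ∂_4 = (8 − 7) − 0 = 1, and there is no ∂_4, so H_3 ≅ Z.

H_0 ≅ Z,  H_1 = 0,  H_2 = 0,  H_3 ≅ Z.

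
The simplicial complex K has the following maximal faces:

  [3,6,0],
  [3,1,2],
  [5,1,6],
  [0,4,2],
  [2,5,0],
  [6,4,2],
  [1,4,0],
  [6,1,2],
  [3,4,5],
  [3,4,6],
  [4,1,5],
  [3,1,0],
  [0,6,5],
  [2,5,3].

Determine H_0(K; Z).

Take the total order 0 < 1 < 2 < 3 < 4 < 5 < 6 on the vertex set. Then K (dimension 2) consists of the simplices:

  0-simplices (7): [0], [1], [2], [3], [4], [5], [6]
  1-simplices (21): [0,1], [0,2], [0,3], [0,4], [0,5], [0,6], [1,2], [1,3], [1,4], [1,5], [1,6], [2,3], [2,4], [2,5], [2,6], [3,4], [3,5], [3,6], [4,5], [4,6], [5,6]
  2-simplices (14): [0,1,3], [0,1,4], [0,2,4], [0,2,5], [0,3,6], [0,5,6], [1,2,3], [1,2,6], [1,4,5], [1,5,6], [2,3,5], [2,4,6], [3,4,5], [3,4,6]

Hence C_0 ≅ Z^7, C_1 ≅ Z^21, C_2 ≅ Z^14.

Boundary ∂_1: C_1 → C_0 is given by ∂[p,q] = [q] − [p].
The 7×21 boundary matrix has rank 6 and Smith normal form diag(1,1,1,1,1,1).

The boundary map ∂_2: C_2 → C_1 acts by ∂[p,q,r] = [q,r] − [p,r] + [p,q]. For instance
  ∂[1,2,6] = [2,6] − [1,6] + [1,2],
  ∂[1,5,6] = [5,6] − [1,6] + [1,5].
This gives a 21×14 integer matrix of rank 13; reducing to Smith normal form yields diagonal entries (1,1,1,1,1,1,1,1,1,1,1,1,1).

From H_k ≅ ker(∂_k) / im(∂_{k+1}) we obtain:

  H_0: rank C_0 − rank ∂_1 = 7 − 6 = 1, and the invariant factors of ∂_1 are all 1, so H_0 ≅ Z.

(K is a triangulation of the torus T^2.)

H_0 ≅ Z.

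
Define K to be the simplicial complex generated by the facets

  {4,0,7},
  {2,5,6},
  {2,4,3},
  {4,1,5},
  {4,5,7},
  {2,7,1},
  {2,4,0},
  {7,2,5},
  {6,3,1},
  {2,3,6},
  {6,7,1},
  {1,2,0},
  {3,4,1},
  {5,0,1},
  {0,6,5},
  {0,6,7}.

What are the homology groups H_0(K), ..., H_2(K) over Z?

Order the vertices as 0 < 1 < 2 < 3 < 4 < 5 < 6 < 7. Listing each simplex with vertices in this order, K has dimension 2 with simplices:

  0-simplices (8): [0], [1], [2], [3], [4], [5], [6], [7]
  1-simplices (24): (24 of them)
  2-simplices (16): [0,1,2], [0,1,5], [0,2,4], [0,4,7], [0,5,6], [0,6,7], [1,2,7], [1,3,4], [1,3,6], [1,4,5], [1,6,7], [2,3,4], [2,3,6], [2,5,6], [2,5,7], [4,5,7]

giving chain groups C_0 ≅ Z^8, C_1 ≅ Z^24, C_2 ≅ Z^16.

∂_1: C_1 → C_0 sends each edge [p,q] (with p < q) to q − p.
The resulting 8×24 matrix has rank 7, and its Smith normal form has invariant factors (1,1,1,1,1,1,1).

Boundary ∂_2: C_2 → C_1 maps a triangle to the signed sum of its edges. For instance
  ∂[1,3,6] = [3,6] − [1,6] + [1,3],
  ∂[0,1,2] = [1,2] − [0,2] + [0,1].
As a 24×16 matrix over Z this has rank 15, with invariant factors (1,1,1,1,1,1,1,1,1,1,1,1,1,1,1).

Computing H_k = (kernel of ∂_k) / (image of ∂_{k+1}):

  H_0: rank C_0 − rank ∂_1 = 8 − 7 = 1, and the invariant factors of ∂_1 are all 1, so H_0 ≅ Z.
  H_1: rank ker ∂_1 − rank ∂_2 = (24 − 7) − 15 = 2, and the invariant factors of ∂_2 are all 1, so H_1 ≅ Z^2.
  H_2: rank ker ∂_2 − rank ∂_3 = (16 − 15) − 0 = 1, and there is no ∂_3, so H_2 ≅ Z.

As a check, the Euler characteristic is 8 − 24 + 16 = 0, which agrees with 1 − 2 + 1 = 0.

H_0 ≅ Z,  H_1 ≅ Z^2,  H_2 ≅ Z.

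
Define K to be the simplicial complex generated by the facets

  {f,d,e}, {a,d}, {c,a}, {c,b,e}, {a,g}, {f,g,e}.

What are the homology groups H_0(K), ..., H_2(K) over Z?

H_0 = Z,  H_1 = Z^2,  H_2 = 0.

Fix the vertex order a < b < c < d < e < f < g and write every simplex with vertices in increasing order. Then dim K = 2 and the simplices of K are:

  0-simplices (7): a, b, c, d, e, f, g
  1-simplices (11): ac, ad, ag, bc, be, ce, de, df, ef, eg, fg
  2-simplices (3): bce, def, efg

Hence C_0 ≅ Z^7, C_1 ≅ Z^11, C_2 ≅ Z^3.

The boundary map ∂_1: C_1 → C_0 maps an edge to its endpoints' difference, ∂[p,q] = q − p.
The 7×11 boundary matrix has rank 6 and Smith normal form diag(1,1,1,1,1,1).

Boundary ∂_2: C_2 → C_1 maps a triangle to the signed sum of its edges. For instance
  ∂efg = fg − eg + ef,
  ∂bce = ce − be + bc.
The resulting 11×3 matrix has rank 3, and its Smith normal form has invariant factors (1,1,1).

Reading off H_k = ker ∂_k / im ∂_{k+1}:

  H_0: rank C_0 − rank ∂_1 = 7 − 6 = 1, and the invariant factors of ∂_1 are all 1, so H_0 ≅ Z.
  H_1: rank ker ∂_1 − rank ∂_2 = (11 − 6) − 3 = 2, and the invariant factors of ∂_2 are all 1, so H_1 ≅ Z^2.
  H_2: rank ker ∂_2 − rank ∂_3 = (3 − 3) − 0 = 0, and there is no ∂_3, so H_2 ≅ 0.

As a check, the Euler characteristic is 7 − 11 + 3 = -1, which agrees with 1 − 2 + 0 = -1.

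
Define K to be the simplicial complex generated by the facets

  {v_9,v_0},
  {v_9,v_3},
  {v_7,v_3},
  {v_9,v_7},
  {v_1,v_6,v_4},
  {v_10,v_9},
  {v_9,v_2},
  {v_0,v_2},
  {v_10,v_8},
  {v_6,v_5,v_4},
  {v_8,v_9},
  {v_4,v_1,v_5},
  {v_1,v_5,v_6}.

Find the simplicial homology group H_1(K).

Fix the vertex order v_0 < v_1 < v_2 < v_3 < v_4 < v_5 < v_6 < v_7 < v_8 < v_9 < v_10 and write every simplex with vertices in increasing order. Then dim K = 2 and the simplices of K are:

  0-simplices (11): [v_0], [v_1], [v_2], [v_3], [v_4], [v_5], [v_6], [v_7], [v_8], [v_9], [v_10]
  1-simplices (15): (15 of them)
  2-simplices (4): [v_1,v_4,v_5], [v_1,v_4,v_6], [v_1,v_5,v_6], [v_4,v_5,v_6]

giving chain groups C_0 ≅ Z^11, C_1 ≅ Z^15, C_2 ≅ Z^4.

∂_1: C_1 → C_0 sends each edge [p,q] (with p < q) to q − p.
The 11×15 boundary matrix has rank 9 and Smith normal form diag(1,1,1,1,1,1,1,1,1).

∂_2: C_2 → C_1 acts by ∂[p,q,r] = [q,r] − [p,r] + [p,q]. For instance
  ∂[v_4,v_5,v_6] = [v_5,v_6] − [v_4,v_6] + [v_4,v_5],
  ∂[v_1,v_5,v_6] = [v_5,v_6] − [v_1,v_6] + [v_1,v_5].
The resulting 15×4 matrix has rank 3, and its Smith normal form has invariant factors (1,1,1).

Reading off H_k = ker ∂_k / im ∂_{k+1}:

  H_1: rank ker ∂_1 − rank ∂_2 = (15 − 9) − 3 = 3, and the invariant factors of ∂_2 are all 1, so H_1 ≅ Z^3.

H_1 = Z^3.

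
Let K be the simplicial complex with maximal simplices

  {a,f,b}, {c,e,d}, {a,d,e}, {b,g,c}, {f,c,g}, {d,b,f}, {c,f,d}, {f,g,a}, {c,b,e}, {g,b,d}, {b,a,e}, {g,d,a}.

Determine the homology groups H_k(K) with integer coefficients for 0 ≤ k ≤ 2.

H_0 = Z,  H_1 = Z/2,  H_2 = 0.

Take the total order a < b < c < d < e < f < g on the vertex set. Then K (dimension 2) consists of the simplices:

  0-simplices (7): a, b, c, d, e, f, g
  1-simplices (18): ab, ad, ae, af, ag, bc, bd, be, bf, bg, cd, ce, cf, cg, de, df, dg, fg
  2-simplices (12): abe, abf, ade, adg, afg, bce, bcg, bdf, bdg, cde, cdf, cfg

Hence C_0 ≅ Z^7, C_1 ≅ Z^18, C_2 ≅ Z^12.

Boundary ∂_1: C_1 → C_0 sends each edge [p,q] (with p < q) to q − p. For instance
  ∂bd = d − b.
The 7×18 boundary matrix has rank 6 and Smith normal form diag(1,1,1,1,1,1).

Boundary ∂_2: C_2 → C_1 sends each 2-simplex [p,q,r] to [q,r] − [p,r] + [p,q]. For instance
  ∂cfg = fg − cg + cf,
  ∂adg = dg − ag + ad.
The 18×12 boundary matrix has rank 12 and Smith normal form diag(1,1,1,1,1,1,1,1,1,1,1,2).

From H_k ≅ ker(∂_k) / im(∂_{k+1}) we obtain:

  H_0: rank C_0 − rank ∂_1 = 7 − 6 = 1, and the invariant factors of ∂_1 are all 1, so H_0 ≅ Z.
  H_1: rank ker ∂_1 − rank ∂_2 = (18 − 6) − 12 = 0, and ∂_2 has invariant factor 2 > 1, so H_1 ≅ Z/2.
  H_2: rank ker ∂_2 − rank ∂_3 = (12 − 12) − 0 = 0, and there is no ∂_3, so H_2 ≅ 0.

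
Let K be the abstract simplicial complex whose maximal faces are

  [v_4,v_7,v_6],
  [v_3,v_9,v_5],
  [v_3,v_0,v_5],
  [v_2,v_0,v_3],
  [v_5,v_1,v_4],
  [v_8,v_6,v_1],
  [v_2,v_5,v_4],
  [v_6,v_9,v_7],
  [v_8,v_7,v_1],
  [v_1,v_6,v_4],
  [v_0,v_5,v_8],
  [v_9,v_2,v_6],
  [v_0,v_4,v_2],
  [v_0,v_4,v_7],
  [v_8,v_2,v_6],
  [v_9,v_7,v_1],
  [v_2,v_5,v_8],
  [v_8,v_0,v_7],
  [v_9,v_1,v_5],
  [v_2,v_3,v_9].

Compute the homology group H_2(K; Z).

H_2 ≅ 0.

Fix the vertex order v_0 < v_1 < v_2 < v_3 < v_4 < v_5 < v_6 < v_7 < v_8 < v_9 and write every simplex with vertices in increasing order. Then dim K = 2 and the simplices of K are:

  0-simplices (10): [v_0], [v_1], [v_2], [v_3], [v_4], [v_5], [v_6], [v_7], [v_8], [v_9]
  1-simplices (30): (30 of them)
  2-simplices (20): (20 of them)

so the chain groups are C_0 ≅ Z^10, C_1 ≅ Z^30, C_2 ≅ Z^20.

Boundary ∂_1: C_1 → C_0 maps an edge to its endpoints' difference, ∂[p,q] = q − p. For instance
  ∂[v_6,v_9] = [v_9] − [v_6].
The 10×30 boundary matrix has rank 9 and Smith normal form diag(1,1,1,1,1,1,1,1,1).

∂_2: C_2 → C_1 maps a triangle to the signed sum of its edges. For instance
  ∂[v_0,v_5,v_8] = [v_5,v_8] − [v_0,v_8] + [v_0,v_5],
  ∂[v_1,v_4,v_6] = [v_4,v_6] − [v_1,v_6] + [v_1,v_4].
As a 30×20 matrix over Z this has rank 20, with invariant factors (1,1,1,1,1,1,1,1,1,1,1,1,1,1,1,1,1,1,1,2).

Now H_k = ker ∂_k / im ∂_{k+1}, so:

  H_2: rank ker ∂_2 − rank ∂_3 = (20 − 20) − 0 = 0, and there is no ∂_3, so H_2 ≅ 0.

(K is a triangulation of the Klein bottle.)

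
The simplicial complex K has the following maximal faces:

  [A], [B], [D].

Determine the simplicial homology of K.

H_0 = Z^3.

Fix the vertex order A < B < D and write every simplex with vertices in increasing order. Then dim K = 0 and the simplices of K are:

  0-simplices (3): A, B, D

giving chain groups C_0 ≅ Z^3.

Computing H_k = (kernel of ∂_k) / (image of ∂_{k+1}):

  H_0: rank C_0 − rank ∂_1 = 3 − 0 = 3, and there is no ∂_1, so H_0 ≅ Z^3.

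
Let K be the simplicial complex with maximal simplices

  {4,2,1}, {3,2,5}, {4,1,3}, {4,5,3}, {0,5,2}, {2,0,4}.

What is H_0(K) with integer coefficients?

H_0 = Z.

We work with the vertex ordering 0 < 1 < 2 < 3 < 4 < 5. The simplices of K, each written with vertices in increasing order, are:

  0-simplices (6): [0], [1], [2], [3], [4], [5]
  1-simplices (12): [0,2], [0,4], [0,5], [1,2], [1,3], [1,4], [2,3], [2,4], [2,5], [3,4], [3,5], [4,5]
  2-simplices (6): [0,2,4], [0,2,5], [1,2,4], [1,3,4], [2,3,5], [3,4,5]

Hence C_0 ≅ Z^6, C_1 ≅ Z^12, C_2 ≅ Z^6.

The boundary map ∂_1: C_1 → C_0 sends each edge [p,q] (with p < q) to q − p. For instance
  ∂[2,4] = [4] − [2].
This gives a 6×12 integer matrix of rank 5; reducing to Smith normal form yields diagonal entries (1,1,1,1,1).

∂_2: C_2 → C_1 sends each 2-simplex [p,q,r] to [q,r] − [p,r] + [p,q]. For instance
  ∂[2,3,5] = [3,5] − [2,5] + [2,3],
  ∂[1,3,4] = [3,4] − [1,4] + [1,3].
This gives a 12×6 integer matrix of rank 6; reducing to Smith normal form yields diagonal entries (1,1,1,1,1,1).

Reading off H_k = ker ∂_k / im ∂_{k+1}:

  H_0: rank C_0 − rank ∂_1 = 6 − 5 = 1, and the invariant factors of ∂_1 are all 1, so H_0 = Z.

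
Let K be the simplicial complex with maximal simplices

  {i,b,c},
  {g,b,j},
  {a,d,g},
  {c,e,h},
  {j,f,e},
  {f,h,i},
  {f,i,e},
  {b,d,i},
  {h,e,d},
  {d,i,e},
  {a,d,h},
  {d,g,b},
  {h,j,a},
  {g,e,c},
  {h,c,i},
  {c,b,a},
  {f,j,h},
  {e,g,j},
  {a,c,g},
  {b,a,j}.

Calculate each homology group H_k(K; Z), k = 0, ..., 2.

H_0 = Z,  H_1 = Z ⊕ Z/2Z,  H_2 = 0.

We work with the vertex ordering a < b < c < d < e < f < g < h < i < j. The simplices of K, each written with vertices in increasing order, are:

  0-simplices (10): a, b, c, d, e, f, g, h, i, j
  1-simplices (30): ab, ac, ad, ag, ah, aj, bc, bd, bg, bi, bj, ce, cg, ch, ci, de, dg, dh, di, ef, eg, eh, ei, ej, fh, fi, fj, gj, hi, hj
  2-simplices (20): abc, abj, acg, adg, adh, ahj, bci, bdg, bdi, bgj, ceg, ceh, chi, deh, dei, efi, efj, egj, fhi, fhj

giving chain groups C_0 ≅ Z^10, C_1 ≅ Z^30, C_2 ≅ Z^20.

∂_1: C_1 → C_0 maps an edge to its endpoints' difference, ∂[p,q] = q − p. For instance
  ∂bj = j − b.
As a 10×30 matrix over Z this has rank 9, with invariant factors (1,1,1,1,1,1,1,1,1).

Boundary ∂_2: C_2 → C_1 maps a triangle to the signed sum of its edges. For instance
  ∂ahj = hj − aj + ah,
  ∂deh = eh − dh + de.
The resulting 30×20 matrix has rank 20, and its Smith normal form has invariant factors (1,1,1,1,1,1,1,1,1,1,1,1,1,1,1,1,1,1,1,2).

Reading off H_k = ker ∂_k / im ∂_{k+1}:

  H_0: rank C_0 − rank ∂_1 = 10 − 9 = 1, and the invariant factors of ∂_1 are all 1, so H_0 ≅ Z.
  H_1: rank ker ∂_1 − rank ∂_2 = (30 − 9) − 20 = 1, and ∂_2 has invariant factor 2 > 1, so H_1 ≅ Z ⊕ Z/2Z.
  H_2: rank ker ∂_2 − rank ∂_3 = (20 − 20) − 0 = 0, and there is no ∂_3, so H_2 ≅ 0.

As a check, the Euler characteristic is 10 − 30 + 20 = 0, which agrees with 1 − 1 + 0 = 0.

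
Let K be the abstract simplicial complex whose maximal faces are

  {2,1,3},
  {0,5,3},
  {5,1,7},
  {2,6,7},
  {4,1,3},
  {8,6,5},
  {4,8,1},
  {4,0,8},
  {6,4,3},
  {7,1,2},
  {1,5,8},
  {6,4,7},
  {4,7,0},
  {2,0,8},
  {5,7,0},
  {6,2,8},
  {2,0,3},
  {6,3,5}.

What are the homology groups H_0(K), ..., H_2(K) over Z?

H_0 ≅ Z,  H_1 ≅ Z^2,  H_2 ≅ Z.

We work with the vertex ordering 0 < 1 < 2 < 3 < 4 < 5 < 6 < 7 < 8. The simplices of K, each written with vertices in increasing order, are:

  0-simplices (9): [0], [1], [2], [3], [4], [5], [6], [7], [8]
  1-simplices (27): (27 of them)
  2-simplices (18): [0,2,3], [0,2,8], [0,3,5], [0,4,7], [0,4,8], [0,5,7], [1,2,3], [1,2,7], [1,3,4], [1,4,8], [1,5,7], [1,5,8], [2,6,7], [2,6,8], [3,4,6], [3,5,6], [4,6,7], [5,6,8]

so the chain groups are C_0 ≅ Z^9, C_1 ≅ Z^27, C_2 ≅ Z^18.

Boundary ∂_1: C_1 → C_0 sends each edge [p,q] (with p < q) to q − p. For instance
  ∂[2,3] = [3] − [2].
As a 9×27 matrix over Z this has rank 8, with invariant factors (1,1,1,1,1,1,1,1).

∂_2: C_2 → C_1 acts by ∂[p,q,r] = [q,r] − [p,r] + [p,q]. For instance
  ∂[1,2,3] = [2,3] − [1,3] + [1,2],
  ∂[1,3,4] = [3,4] − [1,4] + [1,3].
As a 27×18 matrix over Z this has rank 17, with invariant factors (1,1,1,1,1,1,1,1,1,1,1,1,1,1,1,1,1).

Reading off H_k = ker ∂_k / im ∂_{k+1}:

  H_0: rank C_0 − rank ∂_1 = 9 − 8 = 1, and the invariant factors of ∂_1 are all 1, so H_0 = Z.
  H_1: rank ker ∂_1 − rank ∂_2 = (27 − 8) − 17 = 2, and the invariant factors of ∂_2 are all 1, so H_1 = Z^2.
  H_2: rank ker ∂_2 − rank ∂_3 = (18 − 17) − 0 = 1, and there is no ∂_3, so H_2 = Z.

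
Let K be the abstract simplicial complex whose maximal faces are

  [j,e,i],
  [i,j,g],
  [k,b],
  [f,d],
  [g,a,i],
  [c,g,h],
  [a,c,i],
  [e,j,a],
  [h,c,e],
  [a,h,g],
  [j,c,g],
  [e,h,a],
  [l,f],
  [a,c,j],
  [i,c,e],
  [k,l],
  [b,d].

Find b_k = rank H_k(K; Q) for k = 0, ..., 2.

We work with the vertex ordering a < b < c < d < e < f < g < h < i < j < k < l. The simplices of K, each written with vertices in increasing order, are:

  0-simplices (12): a, b, c, d, e, f, g, h, i, j, k, l
  1-simplices (23): ac, ae, ag, ah, ai, aj, bd, bk, ce, cg, ch, ci, cj, df, eh, ei, ej, fl, gh, gi, gj, ij, kl
  2-simplices (12): aci, acj, aeh, aej, agh, agi, ceh, cei, cgh, cgj, eij, gij

so the chain groups are C_0 ≅ Z^12, C_1 ≅ Z^23, C_2 ≅ Z^12.

The boundary map ∂_1: C_1 → C_0 is given by ∂[p,q] = [q] − [p].
The resulting 12×23 matrix has rank 10, and its Smith normal form has invariant factors (1,1,1,1,1,1,1,1,1,1).

Boundary ∂_2: C_2 → C_1 maps a triangle to the signed sum of its edges. For instance
  ∂cgj = gj − cj + cg,
  ∂cei = ei − ci + ce.
The resulting 23×12 matrix has rank 12, and its Smith normal form has invariant factors (1,1,1,1,1,1,1,1,1,1,1,2).

Computing H_k = (kernel of ∂_k) / (image of ∂_{k+1}):

  H_0: rank C_0 − rank ∂_1 = 12 − 10 = 2, and the invariant factors of ∂_1 are all 1, so H_0 = Z^2.
  H_1: rank ker ∂_1 − rank ∂_2 = (23 − 10) − 12 = 1, and ∂_2 has invariant factor 2 > 1, so H_1 = Z × Z/2.
  H_2: rank ker ∂_2 − rank ∂_3 = (12 − 12) − 0 = 0, and there is no ∂_3, so H_2 = 0.

Hence the Betti numbers are b_0 = 2, b_1 = 1, b_2 = 0.

b_0 = 2, b_1 = 1, b_2 = 0.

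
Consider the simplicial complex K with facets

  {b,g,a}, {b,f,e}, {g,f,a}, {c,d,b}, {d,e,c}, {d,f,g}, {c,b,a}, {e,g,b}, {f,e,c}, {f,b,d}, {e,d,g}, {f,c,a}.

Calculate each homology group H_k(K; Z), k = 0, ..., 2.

H_0 ≅ Z,  H_1 ≅ Z_2,  H_2 = 0.

We work with the vertex ordering a < b < c < d < e < f < g. The simplices of K, each written with vertices in increasing order, are:

  0-simplices (7): a, b, c, d, e, f, g
  1-simplices (18): ab, ac, af, ag, bc, bd, be, bf, bg, cd, ce, cf, de, df, dg, ef, eg, fg
  2-simplices (12): abc, abg, acf, afg, bcd, bdf, bef, beg, cde, cef, deg, dfg

giving chain groups C_0 ≅ Z^7, C_1 ≅ Z^18, C_2 ≅ Z^12.

Boundary ∂_1: C_1 → C_0 is given by ∂[p,q] = [q] − [p]. For instance
  ∂be = e − b.
As a 7×18 matrix over Z this has rank 6, with invariant factors (1,1,1,1,1,1).

Boundary ∂_2: C_2 → C_1 sends each 2-simplex [p,q,r] to [q,r] − [p,r] + [p,q]. For instance
  ∂beg = eg − bg + be,
  ∂cef = ef − cf + ce.
This gives a 18×12 integer matrix of rank 12; reducing to Smith normal form yields diagonal entries (1,1,1,1,1,1,1,1,1,1,1,2).

From H_k ≅ ker(∂_k) / im(∂_{k+1}) we obtain:

  H_0: rank C_0 − rank ∂_1 = 7 − 6 = 1, and the invariant factors of ∂_1 are all 1, so H_0 ≅ Z.
  H_1: rank ker ∂_1 − rank ∂_2 = (18 − 6) − 12 = 0, and ∂_2 has invariant factor 2 > 1, so H_1 ≅ Z_2.
  H_2: rank ker ∂_2 − rank ∂_3 = (12 − 12) − 0 = 0, and there is no ∂_3, so H_2 ≅ 0.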